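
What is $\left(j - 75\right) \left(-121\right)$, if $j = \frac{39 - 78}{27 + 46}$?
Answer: $\frac{667194}{73} \approx 9139.6$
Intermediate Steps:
$j = - \frac{39}{73} \approx -0.53425$
$\left(j - 75\right) \left(-121\right) = \left(- \frac{39}{73} - 75\right) \left(-121\right) = \left(- \frac{5514}{73}\right) \left(-121\right) = \frac{667194}{73}$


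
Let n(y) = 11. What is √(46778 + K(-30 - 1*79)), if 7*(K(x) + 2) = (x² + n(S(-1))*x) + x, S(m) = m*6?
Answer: √2366035/7 ≈ 219.74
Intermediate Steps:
S(m) = 6*m
K(x) = -2 + x²/7 + 12*x/7 (K(x) = -2 + ((x² + 11*x) + x)/7 = -2 + (x² + 12*x)/7 = -2 + (x²/7 + 12*x/7) = -2 + x²/7 + 12*x/7)
√(46778 + K(-30 - 1*79)) = √(46778 + (-2 + (-30 - 1*79)²/7 + 12*(-30 - 1*79)/7)) = √(46778 + (-2 + (-30 - 79)²/7 + 12*(-30 - 79)/7)) = √(46778 + (-2 + (⅐)*(-109)² + (12/7)*(-109))) = √(46778 + (-2 + (⅐)*11881 - 1308/7)) = √(46778 + (-2 + 11881/7 - 1308/7)) = √(46778 + 10559/7) = √(338005/7) = √2366035/7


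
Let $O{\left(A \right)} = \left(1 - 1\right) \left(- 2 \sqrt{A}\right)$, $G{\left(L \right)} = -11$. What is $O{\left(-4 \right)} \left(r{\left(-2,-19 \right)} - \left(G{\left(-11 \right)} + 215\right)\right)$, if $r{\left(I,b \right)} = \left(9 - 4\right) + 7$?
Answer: $0$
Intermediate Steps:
$r{\left(I,b \right)} = 12$ ($r{\left(I,b \right)} = 5 + 7 = 12$)
$O{\left(A \right)} = 0$ ($O{\left(A \right)} = 0 \left(- 2 \sqrt{A}\right) = 0$)
$O{\left(-4 \right)} \left(r{\left(-2,-19 \right)} - \left(G{\left(-11 \right)} + 215\right)\right) = 0 \left(12 - \left(-11 + 215\right)\right) = 0 \left(12 - 204\right) = 0 \left(-192\right) = 0$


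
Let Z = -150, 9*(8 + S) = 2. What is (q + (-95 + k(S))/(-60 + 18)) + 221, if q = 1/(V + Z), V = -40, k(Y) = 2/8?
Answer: 3563081/15960 ≈ 223.25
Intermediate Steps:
S = -70/9 (S = -8 + (1/9)*2 = -8 + 2/9 = -70/9 ≈ -7.7778)
k(Y) = 1/4 (k(Y) = 2*(1/8) = 1/4)
q = -1/190 (q = 1/(-40 - 150) = 1/(-190) = -1/190 ≈ -0.0052632)
(q + (-95 + k(S))/(-60 + 18)) + 221 = (-1/190 + (-95 + 1/4)/(-60 + 18)) + 221 = (-1/190 - 379/4/(-42)) + 221 = (-1/190 - 379/4*(-1/42)) + 221 = (-1/190 + 379/168) + 221 = 35921/15960 + 221 = 3563081/15960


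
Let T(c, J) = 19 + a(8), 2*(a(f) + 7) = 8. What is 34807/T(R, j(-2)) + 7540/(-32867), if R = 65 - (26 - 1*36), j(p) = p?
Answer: 1143881029/525872 ≈ 2175.2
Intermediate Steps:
a(f) = -3 (a(f) = -7 + (½)*8 = -7 + 4 = -3)
R = 75 (R = 65 - (26 - 36) = 65 - 1*(-10) = 65 + 10 = 75)
T(c, J) = 16 (T(c, J) = 19 - 3 = 16)
34807/T(R, j(-2)) + 7540/(-32867) = 34807/16 + 7540/(-32867) = 34807*(1/16) + 7540*(-1/32867) = 34807/16 - 7540/32867 = 1143881029/525872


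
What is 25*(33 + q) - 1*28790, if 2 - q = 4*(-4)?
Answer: -27515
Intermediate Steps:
q = 18 (q = 2 - 4*(-4) = 2 - 1*(-16) = 2 + 16 = 18)
25*(33 + q) - 1*28790 = 25*(33 + 18) - 1*28790 = 25*51 - 28790 = 1275 - 28790 = -27515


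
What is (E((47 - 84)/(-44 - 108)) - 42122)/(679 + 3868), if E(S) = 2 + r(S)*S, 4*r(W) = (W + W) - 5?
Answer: -1946293651/210107776 ≈ -9.2633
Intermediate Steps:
r(W) = -5/4 + W/2 (r(W) = ((W + W) - 5)/4 = (2*W - 5)/4 = (-5 + 2*W)/4 = -5/4 + W/2)
E(S) = 2 + S*(-5/4 + S/2) (E(S) = 2 + (-5/4 + S/2)*S = 2 + S*(-5/4 + S/2))
(E((47 - 84)/(-44 - 108)) - 42122)/(679 + 3868) = ((2 + ((47 - 84)/(-44 - 108))*(-5 + 2*((47 - 84)/(-44 - 108)))/4) - 42122)/(679 + 3868) = ((2 + (-37/(-152))*(-5 + 2*(-37/(-152)))/4) - 42122)/4547 = ((2 + (-37*(-1/152))*(-5 + 2*(-37*(-1/152)))/4) - 42122)*(1/4547) = ((2 + (¼)*(37/152)*(-5 + 2*(37/152))) - 42122)*(1/4547) = ((2 + (¼)*(37/152)*(-5 + 37/76)) - 42122)*(1/4547) = ((2 + (¼)*(37/152)*(-343/76)) - 42122)*(1/4547) = ((2 - 12691/46208) - 42122)*(1/4547) = (79725/46208 - 42122)*(1/4547) = -1946293651/46208*1/4547 = -1946293651/210107776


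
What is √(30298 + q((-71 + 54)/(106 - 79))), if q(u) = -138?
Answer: 4*√1885 ≈ 173.67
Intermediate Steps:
√(30298 + q((-71 + 54)/(106 - 79))) = √(30298 - 138) = √30160 = 4*√1885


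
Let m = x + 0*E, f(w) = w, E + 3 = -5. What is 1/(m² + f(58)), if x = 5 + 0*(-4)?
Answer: 1/83 ≈ 0.012048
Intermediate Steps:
E = -8 (E = -3 - 5 = -8)
x = 5 (x = 5 + 0 = 5)
m = 5 (m = 5 + 0*(-8) = 5 + 0 = 5)
1/(m² + f(58)) = 1/(5² + 58) = 1/(25 + 58) = 1/83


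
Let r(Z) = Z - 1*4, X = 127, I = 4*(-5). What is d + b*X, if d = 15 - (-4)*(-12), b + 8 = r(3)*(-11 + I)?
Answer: 2888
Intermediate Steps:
I = -20
r(Z) = -4 + Z (r(Z) = Z - 4 = -4 + Z)
b = 23 (b = -8 + (-4 + 3)*(-11 - 20) = -8 - 1*(-31) = -8 + 31 = 23)
d = -33 (d = 15 - 1*48 = 15 - 48 = -33)
d + b*X = -33 + 23*127 = -33 + 2921 = 2888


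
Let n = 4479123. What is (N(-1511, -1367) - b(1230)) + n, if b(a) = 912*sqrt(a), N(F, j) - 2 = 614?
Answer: 4479739 - 912*sqrt(1230) ≈ 4.4478e+6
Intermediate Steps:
N(F, j) = 616 (N(F, j) = 2 + 614 = 616)
(N(-1511, -1367) - b(1230)) + n = (616 - 912*sqrt(1230)) + 4479123 = 4479739 - 912*sqrt(1230)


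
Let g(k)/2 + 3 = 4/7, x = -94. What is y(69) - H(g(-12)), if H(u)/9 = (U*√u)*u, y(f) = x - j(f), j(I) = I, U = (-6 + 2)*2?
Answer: -163 - 2448*I*√238/49 ≈ -163.0 - 770.73*I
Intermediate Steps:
g(k) = -34/7 (g(k) = -6 + 2*(4/7) = -6 + 8/7 = -34/7)
U = -8 (U = -4*2 = -8)
y(f) = -94 - f
H(u) = -72*u^(3/2) (H(u) = 9*((-8*√u)*u) = 9*(-8*u^(3/2)) = -72*u^(3/2))
y(69) - H(g(-12)) = (-94 - 1*69) - (-72)*(-34/7)^(3/2) = (-94 - 69) - (-72)*(-34*I*√238/49) = -163 - 2448*I*√238/49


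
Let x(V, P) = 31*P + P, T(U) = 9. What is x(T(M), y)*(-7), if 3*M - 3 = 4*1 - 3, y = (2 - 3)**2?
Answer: -224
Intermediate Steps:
y = 1 (y = (-1)**2 = 1)
M = 4/3 (M = 1 + (4*1 - 3)/3 = 1 + (4 - 3)/3 = 1 + (1/3)*1 = 1 + 1/3 = 4/3 ≈ 1.3333)
x(V, P) = 32*P
x(T(M), y)*(-7) = (32*1)*(-7) = 32*(-7) = -224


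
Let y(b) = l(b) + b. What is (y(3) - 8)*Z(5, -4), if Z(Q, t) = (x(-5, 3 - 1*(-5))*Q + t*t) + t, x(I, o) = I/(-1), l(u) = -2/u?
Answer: -629/3 ≈ -209.67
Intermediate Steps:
y(b) = b - 2/b (y(b) = -2/b + b = b - 2/b)
x(I, o) = -I (x(I, o) = I*(-1) = -I)
Z(Q, t) = t + t**2 + 5*Q (Z(Q, t) = ((-1*(-5))*Q + t*t) + t = (5*Q + t**2) + t = (t**2 + 5*Q) + t = t + t**2 + 5*Q)
(y(3) - 8)*Z(5, -4) = ((3 - 2/3) - 8)*(-4 + (-4)**2 + 5*5) = ((3 - 2*1/3) - 8)*(-4 + 16 + 25) = ((3 - 2/3) - 8)*37 = (7/3 - 8)*37 = -17/3*37 = -629/3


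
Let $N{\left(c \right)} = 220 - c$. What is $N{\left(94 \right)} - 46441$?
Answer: $-46315$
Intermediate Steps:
$N{\left(94 \right)} - 46441 = \left(220 - 94\right) - 46441 = 126 - 46441 = -46315$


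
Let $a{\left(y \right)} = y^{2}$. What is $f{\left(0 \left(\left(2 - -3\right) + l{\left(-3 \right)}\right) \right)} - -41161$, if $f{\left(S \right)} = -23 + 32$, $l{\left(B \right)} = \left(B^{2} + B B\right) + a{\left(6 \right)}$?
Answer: $41170$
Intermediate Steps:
$l{\left(B \right)} = 36 + 2 B^{2}$ ($l{\left(B \right)} = \left(B^{2} + B B\right) + 6^{2} = \left(B^{2} + B^{2}\right) + 36 = 2 B^{2} + 36 = 36 + 2 B^{2}$)
$f{\left(S \right)} = 9$
$f{\left(0 \left(\left(2 - -3\right) + l{\left(-3 \right)}\right) \right)} - -41161 = 9 - -41161 = 9 + 41161 = 41170$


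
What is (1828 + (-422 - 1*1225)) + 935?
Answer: 1116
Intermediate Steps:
(1828 + (-422 - 1*1225)) + 935 = (1828 + (-422 - 1225)) + 935 = (1828 - 1647) + 935 = 181 + 935 = 1116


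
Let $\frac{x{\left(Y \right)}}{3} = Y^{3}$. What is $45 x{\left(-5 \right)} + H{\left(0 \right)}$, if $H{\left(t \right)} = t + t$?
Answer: $-16875$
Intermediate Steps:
$x{\left(Y \right)} = 3 Y^{3}$
$H{\left(t \right)} = 2 t$
$45 x{\left(-5 \right)} + H{\left(0 \right)} = 45 \cdot 3 \left(-5\right)^{3} + 2 \cdot 0 = 45 \cdot 3 \left(-125\right) + 0 = 45 \left(-375\right) + 0 = -16875 + 0 = -16875$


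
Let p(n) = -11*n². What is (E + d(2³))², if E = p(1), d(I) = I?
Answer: 9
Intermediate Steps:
E = -11 (E = -11*1² = -11*1 = -11)
(E + d(2³))² = (-11 + 2³)² = (-11 + 8)² = (-3)² = 9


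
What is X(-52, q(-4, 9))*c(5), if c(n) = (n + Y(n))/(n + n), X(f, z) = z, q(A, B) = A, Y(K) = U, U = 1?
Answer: -12/5 ≈ -2.4000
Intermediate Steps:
Y(K) = 1
c(n) = (1 + n)/(2*n) (c(n) = (n + 1)/(n + n) = (1 + n)/((2*n)) = (1 + n)*(1/(2*n)) = (1 + n)/(2*n))
X(-52, q(-4, 9))*c(5) = -2*(1 + 5)/5 = -2*6/5 = -4*3/5 = -12/5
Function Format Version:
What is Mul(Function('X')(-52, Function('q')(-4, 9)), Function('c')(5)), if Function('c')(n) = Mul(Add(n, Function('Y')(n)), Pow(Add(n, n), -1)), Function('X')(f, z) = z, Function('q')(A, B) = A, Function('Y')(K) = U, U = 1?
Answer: Rational(-12, 5) ≈ -2.4000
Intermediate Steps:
Function('Y')(K) = 1
Function('c')(n) = Mul(Rational(1, 2), Pow(n, -1), Add(1, n)) (Function('c')(n) = Mul(Add(n, 1), Pow(Add(n, n), -1)) = Mul(Add(1, n), Pow(Mul(2, n), -1)) = Mul(Add(1, n), Mul(Rational(1, 2), Pow(n, -1))) = Mul(Rational(1, 2), Pow(n, -1), Add(1, n)))
Mul(Function('X')(-52, Function('q')(-4, 9)), Function('c')(5)) = Mul(-4, Mul(Rational(1, 2), Pow(5, -1), Add(1, 5))) = Mul(-4, Mul(Rational(1, 2), Rational(1, 5), 6)) = Mul(-4, Rational(3, 5)) = Rational(-12, 5)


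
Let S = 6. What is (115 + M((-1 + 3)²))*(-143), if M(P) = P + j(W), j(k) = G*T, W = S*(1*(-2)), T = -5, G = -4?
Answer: -19877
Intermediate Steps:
W = -12 (W = 6*(1*(-2)) = 6*(-2) = -12)
j(k) = 20 (j(k) = -4*(-5) = 20)
M(P) = 20 + P (M(P) = P + 20 = 20 + P)
(115 + M((-1 + 3)²))*(-143) = (115 + (20 + (-1 + 3)²))*(-143) = (115 + (20 + 2²))*(-143) = (115 + (20 + 4))*(-143) = (115 + 24)*(-143) = 139*(-143) = -19877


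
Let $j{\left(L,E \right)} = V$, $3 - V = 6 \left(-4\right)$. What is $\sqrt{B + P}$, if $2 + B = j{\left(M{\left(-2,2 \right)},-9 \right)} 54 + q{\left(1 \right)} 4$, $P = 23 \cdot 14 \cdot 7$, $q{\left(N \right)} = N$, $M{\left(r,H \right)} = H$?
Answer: $\sqrt{3714} \approx 60.943$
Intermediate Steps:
$V = 27$ ($V = 3 - 6 \left(-4\right) = 3 - -24 = 3 + 24 = 27$)
$j{\left(L,E \right)} = 27$
$P = 2254$ ($P = 322 \cdot 7 = 2254$)
$B = 1460$ ($B = -2 + \left(27 \cdot 54 + 1 \cdot 4\right) = -2 + \left(1458 + 4\right) = -2 + 1462 = 1460$)
$\sqrt{B + P} = \sqrt{1460 + 2254} = \sqrt{3714}$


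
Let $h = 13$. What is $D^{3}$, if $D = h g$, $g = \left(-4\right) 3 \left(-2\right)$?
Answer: $30371328$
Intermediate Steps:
$g = 24$ ($g = \left(-12\right) \left(-2\right) = 24$)
$D = 312$ ($D = 13 \cdot 24 = 312$)
$D^{3} = 312^{3} = 30371328$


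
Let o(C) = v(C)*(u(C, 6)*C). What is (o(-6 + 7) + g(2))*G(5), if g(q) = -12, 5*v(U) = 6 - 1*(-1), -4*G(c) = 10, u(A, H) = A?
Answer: 53/2 ≈ 26.500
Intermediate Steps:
G(c) = -5/2 (G(c) = -1/4*10 = -5/2)
v(U) = 7/5 (v(U) = (6 - 1*(-1))/5 = (6 + 1)/5 = (1/5)*7 = 7/5)
o(C) = 7*C**2/5 (o(C) = 7*(C*C)/5 = 7*C**2/5)
(o(-6 + 7) + g(2))*G(5) = (7*(-6 + 7)**2/5 - 12)*(-5/2) = ((7/5)*1**2 - 12)*(-5/2) = ((7/5)*1 - 12)*(-5/2) = (7/5 - 12)*(-5/2) = -53/5*(-5/2) = 53/2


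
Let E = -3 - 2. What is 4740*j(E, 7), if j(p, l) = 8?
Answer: 37920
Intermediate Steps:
E = -5
4740*j(E, 7) = 4740*8 = 37920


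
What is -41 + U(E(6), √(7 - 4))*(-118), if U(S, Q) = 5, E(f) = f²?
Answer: -631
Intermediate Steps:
-41 + U(E(6), √(7 - 4))*(-118) = -41 + 5*(-118) = -41 - 590 = -631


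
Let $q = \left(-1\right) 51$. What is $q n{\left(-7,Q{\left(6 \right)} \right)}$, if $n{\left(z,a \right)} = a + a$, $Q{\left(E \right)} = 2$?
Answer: $-204$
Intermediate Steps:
$n{\left(z,a \right)} = 2 a$
$q = -51$
$q n{\left(-7,Q{\left(6 \right)} \right)} = - 51 \cdot 2 \cdot 2 = \left(-51\right) 4 = -204$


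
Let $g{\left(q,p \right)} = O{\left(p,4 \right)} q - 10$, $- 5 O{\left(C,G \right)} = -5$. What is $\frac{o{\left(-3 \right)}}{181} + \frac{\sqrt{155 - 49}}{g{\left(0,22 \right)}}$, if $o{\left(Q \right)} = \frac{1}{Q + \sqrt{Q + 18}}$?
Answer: $\frac{1}{362} - \frac{\sqrt{106}}{10} + \frac{\sqrt{15}}{1086} \approx -1.0232$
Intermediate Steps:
$O{\left(C,G \right)} = 1$ ($O{\left(C,G \right)} = \left(- \frac{1}{5}\right) \left(-5\right) = 1$)
$g{\left(q,p \right)} = -10 + q$ ($g{\left(q,p \right)} = 1 q - 10 = q - 10 = -10 + q$)
$o{\left(Q \right)} = \frac{1}{Q + \sqrt{18 + Q}}$
$\frac{o{\left(-3 \right)}}{181} + \frac{\sqrt{155 - 49}}{g{\left(0,22 \right)}} = \frac{1}{\left(-3 + \sqrt{18 - 3}\right) 181} + \frac{\sqrt{155 - 49}}{-10 + 0} = \frac{1}{-3 + \sqrt{15}} \cdot \frac{1}{181} + \frac{\sqrt{106}}{-10} = \frac{1}{181 \left(-3 + \sqrt{15}\right)} + \sqrt{106} \left(- \frac{1}{10}\right) = \frac{1}{181 \left(-3 + \sqrt{15}\right)} - \frac{\sqrt{106}}{10} = - \frac{\sqrt{106}}{10} + \frac{1}{181 \left(-3 + \sqrt{15}\right)}$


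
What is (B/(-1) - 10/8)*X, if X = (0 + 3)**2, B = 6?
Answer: -261/4 ≈ -65.250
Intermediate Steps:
X = 9 (X = 3**2 = 9)
(B/(-1) - 10/8)*X = (6/(-1) - 10/8)*9 = (6*(-1) - 10*1/8)*9 = (-6 - 5/4)*9 = -29/4*9 = -261/4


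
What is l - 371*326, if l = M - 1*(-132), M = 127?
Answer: -120687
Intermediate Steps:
l = 259 (l = 127 - 1*(-132) = 127 + 132 = 259)
l - 371*326 = 259 - 371*326 = 259 - 120946 = -120687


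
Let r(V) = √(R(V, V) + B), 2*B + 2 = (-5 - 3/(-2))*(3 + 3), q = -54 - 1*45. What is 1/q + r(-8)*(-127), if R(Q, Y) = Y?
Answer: -1/99 - 127*I*√78/2 ≈ -0.010101 - 560.82*I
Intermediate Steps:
q = -99 (q = -54 - 45 = -99)
B = -23/2 (B = -1 + ((-5 - 3/(-2))*(3 + 3))/2 = -1 + ((-5 - 3*(-½))*6)/2 = -1 + ((-5 + 3/2)*6)/2 = -1 + (-7/2*6)/2 = -1 + (½)*(-21) = -1 - 21/2 = -23/2 ≈ -11.500)
r(V) = √(-23/2 + V) (r(V) = √(V - 23/2) = √(-23/2 + V))
1/q + r(-8)*(-127) = 1/(-99) + (√(-46 + 4*(-8))/2)*(-127) = -1/99 + (√(-46 - 32)/2)*(-127) = -1/99 + (√(-78)/2)*(-127) = -1/99 + ((I*√78)/2)*(-127) = -1/99 + (I*√78/2)*(-127) = -1/99 - 127*I*√78/2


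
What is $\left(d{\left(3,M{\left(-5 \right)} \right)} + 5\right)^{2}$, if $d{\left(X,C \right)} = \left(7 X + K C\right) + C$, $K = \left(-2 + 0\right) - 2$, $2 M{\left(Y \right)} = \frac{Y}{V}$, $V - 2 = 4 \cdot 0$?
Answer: $\frac{14161}{16} \approx 885.06$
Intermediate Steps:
$V = 2$ ($V = 2 + 4 \cdot 0 = 2 + 0 = 2$)
$M{\left(Y \right)} = \frac{Y}{4}$ ($M{\left(Y \right)} = \frac{Y \frac{1}{2}}{2} = \frac{\frac{1}{2} Y}{2} = \frac{Y}{4}$)
$K = -4$ ($K = -2 - 2 = -4$)
$d{\left(X,C \right)} = - 3 C + 7 X$ ($d{\left(X,C \right)} = \left(7 X - 4 C\right) + C = \left(- 4 C + 7 X\right) + C = - 3 C + 7 X$)
$\left(d{\left(3,M{\left(-5 \right)} \right)} + 5\right)^{2} = \left(\left(- 3 \cdot \frac{1}{4} \left(-5\right) + 7 \cdot 3\right) + 5\right)^{2} = \left(\left(\left(-3\right) \left(- \frac{5}{4}\right) + 21\right) + 5\right)^{2} = \left(\left(\frac{15}{4} + 21\right) + 5\right)^{2} = \left(\frac{99}{4} + 5\right)^{2} = \left(\frac{119}{4}\right)^{2} = \frac{14161}{16}$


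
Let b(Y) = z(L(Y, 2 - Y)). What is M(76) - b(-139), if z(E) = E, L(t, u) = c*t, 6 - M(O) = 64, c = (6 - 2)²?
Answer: 2166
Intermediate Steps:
c = 16 (c = 4² = 16)
M(O) = -58 (M(O) = 6 - 1*64 = 6 - 64 = -58)
L(t, u) = 16*t
b(Y) = 16*Y
M(76) - b(-139) = -58 - 16*(-139) = -58 - 1*(-2224) = -58 + 2224 = 2166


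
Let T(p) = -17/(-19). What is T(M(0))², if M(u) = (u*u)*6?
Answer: 289/361 ≈ 0.80055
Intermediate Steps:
M(u) = 6*u² (M(u) = u²*6 = 6*u²)
T(p) = 17/19 (T(p) = -17*(-1/19) = 17/19)
T(M(0))² = (17/19)² = 289/361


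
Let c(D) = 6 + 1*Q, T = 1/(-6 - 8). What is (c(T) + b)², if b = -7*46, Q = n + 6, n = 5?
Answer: 93025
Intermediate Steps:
Q = 11 (Q = 5 + 6 = 11)
T = -1/14 (T = 1/(-14) = -1/14 ≈ -0.071429)
c(D) = 17 (c(D) = 6 + 1*11 = 6 + 11 = 17)
b = -322
(c(T) + b)² = (17 - 322)² = (-305)² = 93025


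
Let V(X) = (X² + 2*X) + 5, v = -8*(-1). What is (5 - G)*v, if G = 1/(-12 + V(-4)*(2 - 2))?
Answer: 122/3 ≈ 40.667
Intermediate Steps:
v = 8
V(X) = 5 + X² + 2*X
G = -1/12 (G = 1/(-12 + (5 + (-4)² + 2*(-4))*(2 - 2)) = 1/(-12 + (5 + 16 - 8)*0) = 1/(-12 + 13*0) = 1/(-12 + 0) = 1/(-12) = -1/12 ≈ -0.083333)
(5 - G)*v = (5 - 1*(-1/12))*8 = (5 + 1/12)*8 = (61/12)*8 = 122/3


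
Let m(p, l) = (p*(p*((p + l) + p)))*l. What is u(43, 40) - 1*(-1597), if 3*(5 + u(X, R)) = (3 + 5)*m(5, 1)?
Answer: 6976/3 ≈ 2325.3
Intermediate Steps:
m(p, l) = l*p²*(l + 2*p) (m(p, l) = (p*(p*((l + p) + p)))*l = (p*(p*(l + 2*p)))*l = (p²*(l + 2*p))*l = l*p²*(l + 2*p))
u(X, R) = 2185/3 (u(X, R) = -5 + ((3 + 5)*(1*5²*(1 + 2*5)))/3 = -5 + (8*(1*25*(1 + 10)))/3 = -5 + (8*(1*25*11))/3 = -5 + (8*275)/3 = -5 + (⅓)*2200 = -5 + 2200/3 = 2185/3)
u(43, 40) - 1*(-1597) = 2185/3 - 1*(-1597) = 2185/3 + 1597 = 6976/3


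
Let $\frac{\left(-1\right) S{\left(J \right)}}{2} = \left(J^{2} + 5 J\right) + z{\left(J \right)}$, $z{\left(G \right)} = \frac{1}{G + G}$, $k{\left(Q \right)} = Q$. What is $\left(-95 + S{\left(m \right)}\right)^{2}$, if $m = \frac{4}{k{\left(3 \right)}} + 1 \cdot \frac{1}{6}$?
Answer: $\frac{477481}{36} \approx 13263.0$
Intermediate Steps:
$z{\left(G \right)} = \frac{1}{2 G}$
$m = \frac{3}{2}$ ($m = \frac{4}{3} + 1 \cdot \frac{1}{6} = 4 \cdot \frac{1}{3} + 1 \cdot \frac{1}{6} = \frac{4}{3} + \frac{1}{6} = \frac{3}{2} \approx 1.5$)
$S{\left(J \right)} = - \frac{1}{J} - 10 J - 2 J^{2}$ ($S{\left(J \right)} = - 2 \left(\left(J^{2} + 5 J\right) + \frac{1}{2 J}\right) = - 2 \left(J^{2} + \frac{1}{2 J} + 5 J\right) = - \frac{1}{J} - 10 J - 2 J^{2}$)
$\left(-95 + S{\left(m \right)}\right)^{2} = \left(-95 + \frac{-1 + 2 \left(\frac{3}{2}\right)^{2} \left(-5 - \frac{3}{2}\right)}{\frac{3}{2}}\right)^{2} = \left(-95 + \frac{2 \left(-1 + 2 \cdot \frac{9}{4} \left(-5 - \frac{3}{2}\right)\right)}{3}\right)^{2} = \left(-95 + \frac{2 \left(-1 + 2 \cdot \frac{9}{4} \left(- \frac{13}{2}\right)\right)}{3}\right)^{2} = \left(-95 + \frac{2 \left(-1 - \frac{117}{4}\right)}{3}\right)^{2} = \left(-95 + \frac{2}{3} \left(- \frac{121}{4}\right)\right)^{2} = \left(-95 - \frac{121}{6}\right)^{2} = \left(- \frac{691}{6}\right)^{2} = \frac{477481}{36}$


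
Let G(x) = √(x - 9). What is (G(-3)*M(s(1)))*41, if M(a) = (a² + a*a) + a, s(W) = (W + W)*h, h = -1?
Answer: 492*I*√3 ≈ 852.17*I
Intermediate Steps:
s(W) = -2*W (s(W) = (W + W)*(-1) = (2*W)*(-1) = -2*W)
G(x) = √(-9 + x)
M(a) = a + 2*a² (M(a) = (a² + a²) + a = 2*a² + a = a + 2*a²)
(G(-3)*M(s(1)))*41 = (√(-9 - 3)*((-2*1)*(1 + 2*(-2*1))))*41 = (√(-12)*(-2*(1 + 2*(-2))))*41 = ((2*I*√3)*(-2*(1 - 4)))*41 = ((2*I*√3)*(-2*(-3)))*41 = ((2*I*√3)*6)*41 = (12*I*√3)*41 = 492*I*√3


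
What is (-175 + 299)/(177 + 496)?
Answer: 124/673 ≈ 0.18425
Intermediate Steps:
(-175 + 299)/(177 + 496) = 124/673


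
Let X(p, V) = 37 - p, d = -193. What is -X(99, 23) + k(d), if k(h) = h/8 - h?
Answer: 1847/8 ≈ 230.88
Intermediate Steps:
k(h) = -7*h/8 (k(h) = h*(1/8) - h = h/8 - h = -7*h/8)
-X(99, 23) + k(d) = -(37 - 1*99) - 7/8*(-193) = -(37 - 99) + 1351/8 = -1*(-62) + 1351/8 = 62 + 1351/8 = 1847/8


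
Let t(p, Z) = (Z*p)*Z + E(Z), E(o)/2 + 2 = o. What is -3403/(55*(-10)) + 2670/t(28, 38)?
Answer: 34825903/5569300 ≈ 6.2532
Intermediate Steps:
E(o) = -4 + 2*o
t(p, Z) = -4 + 2*Z + p*Z² (t(p, Z) = (Z*p)*Z + (-4 + 2*Z) = p*Z² + (-4 + 2*Z) = -4 + 2*Z + p*Z²)
-3403/(55*(-10)) + 2670/t(28, 38) = -3403/(55*(-10)) + 2670/(-4 + 2*38 + 28*38²) = -3403/(-550) + 2670/(-4 + 76 + 28*1444) = -3403*(-1/550) + 2670/(-4 + 76 + 40432) = 3403/550 + 2670/40504 = 3403/550 + 2670*(1/40504) = 3403/550 + 1335/20252 = 34825903/5569300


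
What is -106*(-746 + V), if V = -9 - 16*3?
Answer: 85118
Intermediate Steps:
V = -57 (V = -9 - 48 = -57)
-106*(-746 + V) = -106*(-746 - 57) = -106*(-803) = 85118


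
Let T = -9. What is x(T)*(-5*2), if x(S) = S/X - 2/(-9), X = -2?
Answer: -425/9 ≈ -47.222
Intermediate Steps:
x(S) = 2/9 - S/2 (x(S) = S/(-2) - 2/(-9) = S*(-½) - 2*(-⅑) = -S/2 + 2/9 = 2/9 - S/2)
x(T)*(-5*2) = (2/9 - ½*(-9))*(-5*2) = (2/9 + 9/2)*(-10) = (85/18)*(-10) = -425/9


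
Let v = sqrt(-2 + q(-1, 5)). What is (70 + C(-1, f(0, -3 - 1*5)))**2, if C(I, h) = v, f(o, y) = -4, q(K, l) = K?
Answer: (70 + I*sqrt(3))**2 ≈ 4897.0 + 242.49*I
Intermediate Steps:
v = I*sqrt(3) (v = sqrt(-2 - 1) = sqrt(-3) = I*sqrt(3) ≈ 1.732*I)
C(I, h) = I*sqrt(3)
(70 + C(-1, f(0, -3 - 1*5)))**2 = (70 + I*sqrt(3))**2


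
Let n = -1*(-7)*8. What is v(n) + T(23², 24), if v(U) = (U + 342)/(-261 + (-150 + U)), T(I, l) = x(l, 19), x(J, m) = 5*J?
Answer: 42202/355 ≈ 118.88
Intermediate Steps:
T(I, l) = 5*l
n = 56 (n = 7*8 = 56)
v(U) = (342 + U)/(-411 + U)
v(n) + T(23², 24) = (342 + 56)/(-411 + 56) + 5*24 = 398/(-355) + 120 = -1/355*398 + 120 = -398/355 + 120 = 42202/355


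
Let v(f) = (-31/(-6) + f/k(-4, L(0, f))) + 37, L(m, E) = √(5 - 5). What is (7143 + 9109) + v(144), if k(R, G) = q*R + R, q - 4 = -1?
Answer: 97711/6 ≈ 16285.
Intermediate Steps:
L(m, E) = 0 (L(m, E) = √0 = 0)
q = 3 (q = 4 - 1 = 3)
k(R, G) = 4*R (k(R, G) = 3*R + R = 4*R)
v(f) = 253/6 - f/16 (v(f) = (-31/(-6) + f/((4*(-4)))) + 37 = (-31*(-⅙) + f/(-16)) + 37 = (31/6 + f*(-1/16)) + 37 = (31/6 - f/16) + 37 = 253/6 - f/16)
(7143 + 9109) + v(144) = (7143 + 9109) + (253/6 - 1/16*144) = 16252 + (253/6 - 9) = 16252 + 199/6 = 97711/6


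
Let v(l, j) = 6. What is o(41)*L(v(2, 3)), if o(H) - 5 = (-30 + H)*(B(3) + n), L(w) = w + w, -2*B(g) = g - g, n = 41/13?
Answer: 6192/13 ≈ 476.31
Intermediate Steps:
n = 41/13 (n = 41*(1/13) = 41/13 ≈ 3.1538)
B(g) = 0 (B(g) = -(g - g)/2 = -½*0 = 0)
L(w) = 2*w
o(H) = -1165/13 + 41*H/13 (o(H) = 5 + (-30 + H)*(0 + 41/13) = 5 + (-30 + H)*(41/13) = 5 + (-1230/13 + 41*H/13) = -1165/13 + 41*H/13)
o(41)*L(v(2, 3)) = (-1165/13 + (41/13)*41)*(2*6) = (-1165/13 + 1681/13)*12 = (516/13)*12 = 6192/13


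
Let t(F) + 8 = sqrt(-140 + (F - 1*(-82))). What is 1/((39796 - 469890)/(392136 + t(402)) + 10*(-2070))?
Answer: -795772767582008/16473369108775443409 - 215047*sqrt(86)/16473369108775443409 ≈ -4.8307e-5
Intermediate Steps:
t(F) = -8 + sqrt(-58 + F) (t(F) = -8 + sqrt(-140 + (F - 1*(-82))) = -8 + sqrt(-140 + (F + 82)) = -8 + sqrt(-140 + (82 + F)) = -8 + sqrt(-58 + F))
1/((39796 - 469890)/(392136 + t(402)) + 10*(-2070)) = 1/((39796 - 469890)/(392136 + (-8 + sqrt(-58 + 402))) + 10*(-2070)) = 1/(-430094/(392136 + (-8 + sqrt(344))) - 20700) = 1/(-430094/(392136 + (-8 + 2*sqrt(86))) - 20700) = 1/(-430094/(392128 + 2*sqrt(86)) - 20700) = 1/(-20700 - 430094/(392128 + 2*sqrt(86)))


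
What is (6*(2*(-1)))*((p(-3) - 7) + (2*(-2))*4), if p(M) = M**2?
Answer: 168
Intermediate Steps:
(6*(2*(-1)))*((p(-3) - 7) + (2*(-2))*4) = (6*(2*(-1)))*(((-3)**2 - 7) + (2*(-2))*4) = (6*(-2))*((9 - 7) - 4*4) = -12*(2 - 16) = -12*(-14) = 168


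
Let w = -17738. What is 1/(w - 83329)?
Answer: -1/101067 ≈ -9.8944e-6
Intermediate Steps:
1/(w - 83329) = 1/(-17738 - 83329) = 1/(-101067) = -1/101067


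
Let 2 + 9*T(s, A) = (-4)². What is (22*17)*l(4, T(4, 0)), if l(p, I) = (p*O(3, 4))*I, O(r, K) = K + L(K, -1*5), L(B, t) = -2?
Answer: 41888/9 ≈ 4654.2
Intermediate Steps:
O(r, K) = -2 + K (O(r, K) = K - 2 = -2 + K)
T(s, A) = 14/9 (T(s, A) = -2/9 + (⅑)*(-4)² = -2/9 + (⅑)*16 = -2/9 + 16/9 = 14/9)
l(p, I) = 2*I*p (l(p, I) = (p*(-2 + 4))*I = (p*2)*I = (2*p)*I = 2*I*p)
(22*17)*l(4, T(4, 0)) = (22*17)*(2*(14/9)*4) = 374*(112/9) = 41888/9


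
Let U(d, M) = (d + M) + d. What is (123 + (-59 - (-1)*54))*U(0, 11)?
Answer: 1298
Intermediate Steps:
U(d, M) = M + 2*d (U(d, M) = (M + d) + d = M + 2*d)
(123 + (-59 - (-1)*54))*U(0, 11) = (123 + (-59 - (-1)*54))*(11 + 2*0) = (123 + (-59 - 1*(-54)))*(11 + 0) = (123 + (-59 + 54))*11 = (123 - 5)*11 = 118*11 = 1298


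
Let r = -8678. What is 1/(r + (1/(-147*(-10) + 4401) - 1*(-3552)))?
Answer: -5871/30094745 ≈ -0.00019508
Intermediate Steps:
1/(r + (1/(-147*(-10) + 4401) - 1*(-3552))) = 1/(-8678 + (1/(-147*(-10) + 4401) - 1*(-3552))) = 1/(-8678 + (1/(1470 + 4401) + 3552)) = 1/(-8678 + (1/5871 + 3552)) = 1/(-8678 + 20853793/5871) = 1/(-30094745/5871) = -5871/30094745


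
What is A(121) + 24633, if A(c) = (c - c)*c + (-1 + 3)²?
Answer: 24637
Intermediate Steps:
A(c) = 4 (A(c) = 0*c + 2² = 0 + 4 = 4)
A(121) + 24633 = 4 + 24633 = 24637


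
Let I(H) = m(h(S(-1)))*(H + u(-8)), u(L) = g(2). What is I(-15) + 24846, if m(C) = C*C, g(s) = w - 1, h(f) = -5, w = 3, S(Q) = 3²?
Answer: 24521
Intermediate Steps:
S(Q) = 9
g(s) = 2 (g(s) = 3 - 1 = 2)
u(L) = 2
m(C) = C²
I(H) = 50 + 25*H (I(H) = (-5)²*(H + 2) = 25*(2 + H) = 50 + 25*H)
I(-15) + 24846 = (50 + 25*(-15)) + 24846 = (50 - 375) + 24846 = -325 + 24846 = 24521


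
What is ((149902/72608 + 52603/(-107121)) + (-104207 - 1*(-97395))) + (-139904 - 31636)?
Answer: -693590680541209/3888920784 ≈ -1.7835e+5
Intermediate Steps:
((149902/72608 + 52603/(-107121)) + (-104207 - 1*(-97395))) + (-139904 - 31636) = ((149902*(1/72608) + 52603*(-1/107121)) + (-104207 + 97395)) - 171540 = ((74951/36304 - 52603/107121) - 6812) - 171540 = (6119126759/3888920784 - 6812) - 171540 = -26485209253849/3888920784 - 171540 = -693590680541209/3888920784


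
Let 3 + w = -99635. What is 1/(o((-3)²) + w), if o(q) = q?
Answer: -1/99629 ≈ -1.0037e-5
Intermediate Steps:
w = -99638 (w = -3 - 99635 = -99638)
1/(o((-3)²) + w) = 1/((-3)² - 99638) = 1/(9 - 99638) = 1/(-99629) = -1/99629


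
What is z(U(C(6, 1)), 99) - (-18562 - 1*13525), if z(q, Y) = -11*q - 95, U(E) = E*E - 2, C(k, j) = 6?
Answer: 31618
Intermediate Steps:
U(E) = -2 + E² (U(E) = E² - 2 = -2 + E²)
z(q, Y) = -95 - 11*q
z(U(C(6, 1)), 99) - (-18562 - 1*13525) = (-95 - 11*(-2 + 6²)) - (-18562 - 1*13525) = (-95 - 11*(-2 + 36)) - (-18562 - 13525) = (-95 - 11*34) - 1*(-32087) = (-95 - 374) + 32087 = -469 + 32087 = 31618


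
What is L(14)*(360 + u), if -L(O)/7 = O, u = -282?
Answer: -7644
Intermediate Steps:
L(O) = -7*O
L(14)*(360 + u) = (-7*14)*(360 - 282) = -98*78 = -7644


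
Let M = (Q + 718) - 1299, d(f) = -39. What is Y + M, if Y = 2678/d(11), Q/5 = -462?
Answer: -8879/3 ≈ -2959.7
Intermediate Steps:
Q = -2310 (Q = 5*(-462) = -2310)
M = -2891 (M = (-2310 + 718) - 1299 = -1592 - 1299 = -2891)
Y = -206/3 (Y = 2678/(-39) = 2678*(-1/39) = -206/3 ≈ -68.667)
Y + M = -206/3 - 2891 = -8879/3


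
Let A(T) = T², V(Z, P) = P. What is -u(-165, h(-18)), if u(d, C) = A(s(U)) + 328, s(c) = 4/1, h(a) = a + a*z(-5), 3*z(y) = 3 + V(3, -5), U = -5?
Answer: -344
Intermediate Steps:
z(y) = -⅔ (z(y) = (3 - 5)/3 = (⅓)*(-2) = -⅔)
h(a) = a/3 (h(a) = a + a*(-⅔) = a - 2*a/3 = a/3)
s(c) = 4 (s(c) = 4*1 = 4)
u(d, C) = 344 (u(d, C) = 4² + 328 = 16 + 328 = 344)
-u(-165, h(-18)) = -1*344 = -344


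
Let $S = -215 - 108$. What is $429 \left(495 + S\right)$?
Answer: $73788$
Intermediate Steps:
$S = -323$ ($S = -215 - 108 = -323$)
$429 \left(495 + S\right) = 429 \left(495 - 323\right) = 429 \cdot 172 = 73788$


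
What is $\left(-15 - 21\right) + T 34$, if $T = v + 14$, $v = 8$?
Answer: $712$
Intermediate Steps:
$T = 22$ ($T = 8 + 14 = 22$)
$\left(-15 - 21\right) + T 34 = \left(-15 - 21\right) + 22 \cdot 34 = -36 + 748 = 712$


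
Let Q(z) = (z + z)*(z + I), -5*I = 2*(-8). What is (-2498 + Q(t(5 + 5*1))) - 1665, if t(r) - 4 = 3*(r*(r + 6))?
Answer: 2337233/5 ≈ 4.6745e+5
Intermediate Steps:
I = 16/5 (I = -2*(-8)/5 = -⅕*(-16) = 16/5 ≈ 3.2000)
t(r) = 4 + 3*r*(6 + r) (t(r) = 4 + 3*(r*(r + 6)) = 4 + 3*(r*(6 + r)) = 4 + 3*r*(6 + r))
Q(z) = 2*z*(16/5 + z) (Q(z) = (z + z)*(z + 16/5) = (2*z)*(16/5 + z) = 2*z*(16/5 + z))
(-2498 + Q(t(5 + 5*1))) - 1665 = (-2498 + 2*(4 + 3*(5 + 5*1)² + 18*(5 + 5*1))*(16 + 5*(4 + 3*(5 + 5*1)² + 18*(5 + 5*1)))/5) - 1665 = (-2498 + 2*(4 + 3*(5 + 5)² + 18*(5 + 5))*(16 + 5*(4 + 3*(5 + 5)² + 18*(5 + 5)))/5) - 1665 = (-2498 + 2*(4 + 3*10² + 18*10)*(16 + 5*(4 + 3*10² + 18*10))/5) - 1665 = (-2498 + 2*(4 + 3*100 + 180)*(16 + 5*(4 + 3*100 + 180))/5) - 1665 = (-2498 + 2*(4 + 300 + 180)*(16 + 5*(4 + 300 + 180))/5) - 1665 = (-2498 + (⅖)*484*(16 + 5*484)) - 1665 = (-2498 + (⅖)*484*(16 + 2420)) - 1665 = (-2498 + (⅖)*484*2436) - 1665 = (-2498 + 2358048/5) - 1665 = 2345558/5 - 1665 = 2337233/5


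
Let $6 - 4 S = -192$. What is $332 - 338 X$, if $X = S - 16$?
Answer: $-10991$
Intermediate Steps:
$S = \frac{99}{2}$ ($S = \frac{3}{2} - -48 = \frac{3}{2} + 48 = \frac{99}{2} \approx 49.5$)
$X = \frac{67}{2}$ ($X = \frac{99}{2} - 16 = \frac{67}{2} \approx 33.5$)
$332 - 338 X = 332 - 11323 = -10991$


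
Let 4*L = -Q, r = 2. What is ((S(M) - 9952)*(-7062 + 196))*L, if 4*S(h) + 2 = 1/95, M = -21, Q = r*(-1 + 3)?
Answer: -12983430917/190 ≈ -6.8334e+7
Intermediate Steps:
Q = 4 (Q = 2*(-1 + 3) = 2*2 = 4)
S(h) = -189/380 (S(h) = -1/2 + (1/4)/95 = -1/2 + (1/4)*(1/95) = -1/2 + 1/380 = -189/380)
L = -1 (L = (-1*4)/4 = (1/4)*(-4) = -1)
((S(M) - 9952)*(-7062 + 196))*L = ((-189/380 - 9952)*(-7062 + 196))*(-1) = -3781949/380*(-6866)*(-1) = (12983430917/190)*(-1) = -12983430917/190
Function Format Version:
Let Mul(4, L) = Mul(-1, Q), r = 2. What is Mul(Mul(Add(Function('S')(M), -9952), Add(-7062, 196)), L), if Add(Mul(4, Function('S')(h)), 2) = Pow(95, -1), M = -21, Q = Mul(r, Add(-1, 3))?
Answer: Rational(-12983430917, 190) ≈ -6.8334e+7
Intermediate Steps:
Q = 4 (Q = Mul(2, Add(-1, 3)) = Mul(2, 2) = 4)
Function('S')(h) = Rational(-189, 380) (Function('S')(h) = Add(Rational(-1, 2), Mul(Rational(1, 4), Pow(95, -1))) = Add(Rational(-1, 2), Mul(Rational(1, 4), Rational(1, 95))) = Add(Rational(-1, 2), Rational(1, 380)) = Rational(-189, 380))
L = -1 (L = Mul(Rational(1, 4), Mul(-1, 4)) = Mul(Rational(1, 4), -4) = -1)
Mul(Mul(Add(Function('S')(M), -9952), Add(-7062, 196)), L) = Mul(Mul(Add(Rational(-189, 380), -9952), Add(-7062, 196)), -1) = Mul(Mul(Rational(-3781949, 380), -6866), -1) = Mul(Rational(12983430917, 190), -1) = Rational(-12983430917, 190)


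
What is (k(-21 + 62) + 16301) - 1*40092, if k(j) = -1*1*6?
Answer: -23797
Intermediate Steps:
k(j) = -6 (k(j) = -1*6 = -6)
(k(-21 + 62) + 16301) - 1*40092 = (-6 + 16301) - 1*40092 = 16295 - 40092 = -23797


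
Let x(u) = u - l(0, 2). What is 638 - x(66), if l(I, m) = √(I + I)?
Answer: 572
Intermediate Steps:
l(I, m) = √2*√I (l(I, m) = √(2*I) = √2*√I)
x(u) = u (x(u) = u - √2*√0 = u - √2*0 = u - 1*0 = u + 0 = u)
638 - x(66) = 638 - 1*66 = 638 - 66 = 572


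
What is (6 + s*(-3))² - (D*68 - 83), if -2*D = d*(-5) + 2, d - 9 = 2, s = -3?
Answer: -1494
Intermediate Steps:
d = 11 (d = 9 + 2 = 11)
D = 53/2 (D = -(11*(-5) + 2)/2 = -(-55 + 2)/2 = -½*(-53) = 53/2 ≈ 26.500)
(6 + s*(-3))² - (D*68 - 83) = (6 - 3*(-3))² - ((53/2)*68 - 83) = (6 + 9)² - (1802 - 83) = 15² - 1*1719 = 225 - 1719 = -1494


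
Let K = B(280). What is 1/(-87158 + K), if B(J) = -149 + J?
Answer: -1/87027 ≈ -1.1491e-5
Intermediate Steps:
K = 131 (K = -149 + 280 = 131)
1/(-87158 + K) = 1/(-87158 + 131) = 1/(-87027) = -1/87027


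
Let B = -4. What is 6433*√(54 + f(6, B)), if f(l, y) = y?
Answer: 32165*√2 ≈ 45488.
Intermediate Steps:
6433*√(54 + f(6, B)) = 6433*√(54 - 4) = 6433*√50 = 6433*(5*√2) = 32165*√2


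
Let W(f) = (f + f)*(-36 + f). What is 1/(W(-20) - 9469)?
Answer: -1/7229 ≈ -0.00013833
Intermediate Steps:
W(f) = 2*f*(-36 + f) (W(f) = (2*f)*(-36 + f) = 2*f*(-36 + f))
1/(W(-20) - 9469) = 1/(2*(-20)*(-36 - 20) - 9469) = 1/(2*(-20)*(-56) - 9469) = 1/(2240 - 9469) = 1/(-7229) = -1/7229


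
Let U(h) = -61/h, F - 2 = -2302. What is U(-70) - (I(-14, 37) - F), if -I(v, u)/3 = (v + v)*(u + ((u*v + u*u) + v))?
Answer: -5300059/70 ≈ -75715.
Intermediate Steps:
F = -2300 (F = 2 - 2302 = -2300)
I(v, u) = -6*v*(u + v + u² + u*v) (I(v, u) = -3*(v + v)*(u + ((u*v + u*u) + v)) = -3*2*v*(u + ((u*v + u²) + v)) = -3*2*v*(u + ((u² + u*v) + v)) = -3*2*v*(u + (v + u² + u*v)) = -3*2*v*(u + v + u² + u*v) = -6*v*(u + v + u² + u*v))
U(-70) - (I(-14, 37) - F) = -61/(-70) - (-6*(-14)*(37 - 14 + 37² + 37*(-14)) - 1*(-2300)) = -61*(-1/70) - (-6*(-14)*(37 - 14 + 1369 - 518) + 2300) = 61/70 - (-6*(-14)*874 + 2300) = 61/70 - (73416 + 2300) = 61/70 - 1*75716 = 61/70 - 75716 = -5300059/70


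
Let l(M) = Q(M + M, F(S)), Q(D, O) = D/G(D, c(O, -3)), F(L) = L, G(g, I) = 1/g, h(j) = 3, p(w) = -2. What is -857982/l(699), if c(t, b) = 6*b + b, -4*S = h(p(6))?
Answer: -142997/325734 ≈ -0.43900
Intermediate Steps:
S = -¾ (S = -¼*3 = -¾ ≈ -0.75000)
c(t, b) = 7*b
Q(D, O) = D² (Q(D, O) = D/(1/D) = D*D = D²)
l(M) = 4*M² (l(M) = (M + M)² = (2*M)² = 4*M²)
-857982/l(699) = -857982/(4*699²) = -857982/(4*488601) = -857982/1954404 = -857982*1/1954404 = -142997/325734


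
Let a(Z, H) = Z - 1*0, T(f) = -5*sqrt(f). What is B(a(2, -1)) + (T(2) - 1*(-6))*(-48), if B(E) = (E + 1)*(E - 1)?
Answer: -285 + 240*sqrt(2) ≈ 54.411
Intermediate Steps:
a(Z, H) = Z (a(Z, H) = Z + 0 = Z)
B(E) = (1 + E)*(-1 + E)
B(a(2, -1)) + (T(2) - 1*(-6))*(-48) = (-1 + 2**2) + (-5*sqrt(2) - 1*(-6))*(-48) = (-1 + 4) + (-5*sqrt(2) + 6)*(-48) = 3 + (6 - 5*sqrt(2))*(-48) = 3 + (-288 + 240*sqrt(2)) = -285 + 240*sqrt(2)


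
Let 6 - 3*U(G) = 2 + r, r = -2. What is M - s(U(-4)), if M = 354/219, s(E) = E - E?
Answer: 118/73 ≈ 1.6164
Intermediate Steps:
U(G) = 2 (U(G) = 2 - (2 - 2)/3 = 2 - 1/3*0 = 2 + 0 = 2)
s(E) = 0
M = 118/73 (M = 354*(1/219) = 118/73 ≈ 1.6164)
M - s(U(-4)) = 118/73 - 1*0 = 118/73 + 0 = 118/73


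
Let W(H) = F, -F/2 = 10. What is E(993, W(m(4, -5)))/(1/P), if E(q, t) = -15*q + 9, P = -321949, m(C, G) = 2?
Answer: 4792532814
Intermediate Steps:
F = -20 (F = -2*10 = -20)
W(H) = -20
E(q, t) = 9 - 15*q
E(993, W(m(4, -5)))/(1/P) = (9 - 15*993)/(1/(-321949)) = (9 - 14895)/(-1/321949) = -14886*(-321949) = 4792532814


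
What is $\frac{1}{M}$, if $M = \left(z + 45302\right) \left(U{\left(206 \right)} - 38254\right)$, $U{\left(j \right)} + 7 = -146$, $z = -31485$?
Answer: $- \frac{1}{530669519} \approx -1.8844 \cdot 10^{-9}$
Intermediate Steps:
$U{\left(j \right)} = -153$ ($U{\left(j \right)} = -7 - 146 = -153$)
$M = -530669519$ ($M = \left(-31485 + 45302\right) \left(-153 - 38254\right) = 13817 \left(-38407\right) = -530669519$)
$\frac{1}{M} = \frac{1}{-530669519} = - \frac{1}{530669519}$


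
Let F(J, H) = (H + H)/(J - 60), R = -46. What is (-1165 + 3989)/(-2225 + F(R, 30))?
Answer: -149672/117955 ≈ -1.2689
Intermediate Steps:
F(J, H) = 2*H/(-60 + J) (F(J, H) = (2*H)/(-60 + J) = 2*H/(-60 + J))
(-1165 + 3989)/(-2225 + F(R, 30)) = (-1165 + 3989)/(-2225 + 2*30/(-60 - 46)) = 2824/(-2225 + 2*30/(-106)) = 2824/(-2225 + 2*30*(-1/106)) = 2824/(-2225 - 30/53) = 2824/(-117955/53) = 2824*(-53/117955) = -149672/117955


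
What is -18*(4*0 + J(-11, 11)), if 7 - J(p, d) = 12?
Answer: 90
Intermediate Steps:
J(p, d) = -5 (J(p, d) = 7 - 1*12 = 7 - 12 = -5)
-18*(4*0 + J(-11, 11)) = -18*(4*0 - 5) = -18*(0 - 5) = -18*(-5) = 90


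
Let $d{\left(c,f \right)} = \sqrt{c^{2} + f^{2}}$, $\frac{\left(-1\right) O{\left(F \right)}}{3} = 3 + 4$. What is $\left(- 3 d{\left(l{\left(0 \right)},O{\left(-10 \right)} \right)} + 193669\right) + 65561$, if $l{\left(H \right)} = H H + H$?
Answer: $259167$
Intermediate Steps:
$l{\left(H \right)} = H + H^{2}$ ($l{\left(H \right)} = H^{2} + H = H + H^{2}$)
$O{\left(F \right)} = -21$ ($O{\left(F \right)} = - 3 \left(3 + 4\right) = \left(-3\right) 7 = -21$)
$\left(- 3 d{\left(l{\left(0 \right)},O{\left(-10 \right)} \right)} + 193669\right) + 65561 = \left(- 3 \sqrt{\left(0 \left(1 + 0\right)\right)^{2} + \left(-21\right)^{2}} + 193669\right) + 65561 = \left(- 3 \sqrt{\left(0 \cdot 1\right)^{2} + 441} + 193669\right) + 65561 = \left(- 3 \sqrt{0^{2} + 441} + 193669\right) + 65561 = \left(- 3 \sqrt{0 + 441} + 193669\right) + 65561 = \left(- 3 \sqrt{441} + 193669\right) + 65561 = \left(\left(-3\right) 21 + 193669\right) + 65561 = \left(-63 + 193669\right) + 65561 = 193606 + 65561 = 259167$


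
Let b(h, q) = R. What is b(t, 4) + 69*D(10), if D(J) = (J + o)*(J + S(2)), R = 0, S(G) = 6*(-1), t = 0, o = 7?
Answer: 4692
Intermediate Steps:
S(G) = -6
b(h, q) = 0
D(J) = (-6 + J)*(7 + J) (D(J) = (J + 7)*(J - 6) = (7 + J)*(-6 + J) = (-6 + J)*(7 + J))
b(t, 4) + 69*D(10) = 0 + 69*(-42 + 10 + 10²) = 0 + 69*(-42 + 10 + 100) = 0 + 69*68 = 0 + 4692 = 4692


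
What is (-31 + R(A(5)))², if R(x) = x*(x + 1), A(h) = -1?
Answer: 961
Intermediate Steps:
R(x) = x*(1 + x)
(-31 + R(A(5)))² = (-31 - (1 - 1))² = (-31 - 1*0)² = (-31 + 0)² = (-31)² = 961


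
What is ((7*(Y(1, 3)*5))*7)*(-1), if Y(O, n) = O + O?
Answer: -490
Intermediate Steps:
Y(O, n) = 2*O
((7*(Y(1, 3)*5))*7)*(-1) = ((7*((2*1)*5))*7)*(-1) = ((7*(2*5))*7)*(-1) = ((7*10)*7)*(-1) = (70*7)*(-1) = 490*(-1) = -490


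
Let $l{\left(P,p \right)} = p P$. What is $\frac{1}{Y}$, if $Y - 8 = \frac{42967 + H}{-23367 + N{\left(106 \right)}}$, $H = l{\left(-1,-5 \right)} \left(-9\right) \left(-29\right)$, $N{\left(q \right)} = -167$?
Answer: $\frac{11767}{72000} \approx 0.16343$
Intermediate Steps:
$l{\left(P,p \right)} = P p$
$H = 1305$ ($H = \left(-1\right) \left(-5\right) \left(-9\right) \left(-29\right) = 5 \left(-9\right) \left(-29\right) = \left(-45\right) \left(-29\right) = 1305$)
$Y = \frac{72000}{11767}$ ($Y = 8 + \frac{42967 + 1305}{-23367 - 167} = 8 + \frac{44272}{-23534} = 8 + 44272 \left(- \frac{1}{23534}\right) = 8 - \frac{22136}{11767} = \frac{72000}{11767} \approx 6.1188$)
$\frac{1}{Y} = \frac{1}{\frac{72000}{11767}} = \frac{11767}{72000}$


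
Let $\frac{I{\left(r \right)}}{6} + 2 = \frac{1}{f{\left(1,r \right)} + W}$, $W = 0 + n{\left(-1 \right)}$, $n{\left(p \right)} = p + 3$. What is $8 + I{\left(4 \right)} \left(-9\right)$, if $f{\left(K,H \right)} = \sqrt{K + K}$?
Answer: $62 + 27 \sqrt{2} \approx 100.18$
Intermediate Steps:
$f{\left(K,H \right)} = \sqrt{2} \sqrt{K}$ ($f{\left(K,H \right)} = \sqrt{2 K} = \sqrt{2} \sqrt{K}$)
$n{\left(p \right)} = 3 + p$
$W = 2$ ($W = 0 + \left(3 - 1\right) = 0 + 2 = 2$)
$I{\left(r \right)} = -12 + \frac{6}{2 + \sqrt{2}}$ ($I{\left(r \right)} = -12 + \frac{6}{\sqrt{2} \sqrt{1} + 2} = -12 + \frac{6}{\sqrt{2} \cdot 1 + 2} = -12 + \frac{6}{\sqrt{2} + 2} = -12 + \frac{6}{2 + \sqrt{2}}$)
$8 + I{\left(4 \right)} \left(-9\right) = 8 + \left(-6 - 3 \sqrt{2}\right) \left(-9\right) = 8 + \left(54 + 27 \sqrt{2}\right) = 62 + 27 \sqrt{2}$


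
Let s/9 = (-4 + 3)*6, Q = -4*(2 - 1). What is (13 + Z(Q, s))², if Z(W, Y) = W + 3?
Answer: 144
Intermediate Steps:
Q = -4 (Q = -4*1 = -4)
s = -54 (s = 9*((-4 + 3)*6) = 9*(-1*6) = 9*(-6) = -54)
Z(W, Y) = 3 + W
(13 + Z(Q, s))² = (13 + (3 - 4))² = (13 - 1)² = 12² = 144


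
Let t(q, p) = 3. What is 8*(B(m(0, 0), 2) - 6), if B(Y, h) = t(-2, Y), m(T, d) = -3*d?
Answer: -24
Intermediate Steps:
B(Y, h) = 3
8*(B(m(0, 0), 2) - 6) = 8*(3 - 6) = 8*(-3) = -24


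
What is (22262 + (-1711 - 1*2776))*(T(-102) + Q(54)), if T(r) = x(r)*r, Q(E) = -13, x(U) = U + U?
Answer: 369631125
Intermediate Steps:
x(U) = 2*U
T(r) = 2*r**2 (T(r) = (2*r)*r = 2*r**2)
(22262 + (-1711 - 1*2776))*(T(-102) + Q(54)) = (22262 + (-1711 - 1*2776))*(2*(-102)**2 - 13) = (22262 + (-1711 - 2776))*(2*10404 - 13) = (22262 - 4487)*(20808 - 13) = 17775*20795 = 369631125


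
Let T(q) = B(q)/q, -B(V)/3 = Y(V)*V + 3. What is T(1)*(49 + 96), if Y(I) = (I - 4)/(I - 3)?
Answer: -3915/2 ≈ -1957.5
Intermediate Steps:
Y(I) = (-4 + I)/(-3 + I)
B(V) = -9 - 3*V*(-4 + V)/(-3 + V) (B(V) = -3*(((-4 + V)/(-3 + V))*V + 3) = -3*(V*(-4 + V)/(-3 + V) + 3) = -3*(3 + V*(-4 + V)/(-3 + V)) = -9 - 3*V*(-4 + V)/(-3 + V))
T(q) = 3*(9 + q - q²)/(q*(-3 + q)) (T(q) = (3*(9 + q - q²)/(-3 + q))/q = 3*(9 + q - q²)/(q*(-3 + q)))
T(1)*(49 + 96) = (3*(9 + 1 - 1*1²)/(1*(-3 + 1)))*(49 + 96) = (3*1*(9 + 1 - 1*1)/(-2))*145 = (3*1*(-½)*(9 + 1 - 1))*145 = (3*1*(-½)*9)*145 = -27/2*145 = -3915/2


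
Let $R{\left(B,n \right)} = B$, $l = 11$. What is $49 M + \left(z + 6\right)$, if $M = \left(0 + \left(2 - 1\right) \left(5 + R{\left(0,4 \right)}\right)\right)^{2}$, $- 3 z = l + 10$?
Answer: $1224$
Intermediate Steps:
$z = -7$ ($z = - \frac{11 + 10}{3} = \left(- \frac{1}{3}\right) 21 = -7$)
$M = 25$ ($M = \left(0 + \left(2 - 1\right) \left(5 + 0\right)\right)^{2} = \left(0 + 1 \cdot 5\right)^{2} = \left(0 + 5\right)^{2} = 5^{2} = 25$)
$49 M + \left(z + 6\right) = 49 \cdot 25 + \left(-7 + 6\right) = 1225 - 1 = 1224$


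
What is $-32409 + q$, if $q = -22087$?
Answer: $-54496$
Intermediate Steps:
$-32409 + q = -32409 - 22087 = -54496$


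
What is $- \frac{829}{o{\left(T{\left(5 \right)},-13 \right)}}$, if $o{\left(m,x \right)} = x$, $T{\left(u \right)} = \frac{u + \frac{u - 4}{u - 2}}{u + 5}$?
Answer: $\frac{829}{13} \approx 63.769$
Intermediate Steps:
$T{\left(u \right)} = \frac{u + \frac{-4 + u}{-2 + u}}{5 + u}$
$- \frac{829}{o{\left(T{\left(5 \right)},-13 \right)}} = - \frac{829}{-13} = \left(-829\right) \left(- \frac{1}{13}\right) = \frac{829}{13}$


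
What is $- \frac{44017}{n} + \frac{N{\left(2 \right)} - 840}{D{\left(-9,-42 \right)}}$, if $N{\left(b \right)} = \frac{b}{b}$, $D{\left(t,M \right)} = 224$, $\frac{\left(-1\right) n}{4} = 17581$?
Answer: $- \frac{12285507}{3938144} \approx -3.1196$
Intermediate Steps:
$n = -70324$ ($n = \left(-4\right) 17581 = -70324$)
$N{\left(b \right)} = 1$
$- \frac{44017}{n} + \frac{N{\left(2 \right)} - 840}{D{\left(-9,-42 \right)}} = - \frac{44017}{-70324} + \frac{1 - 840}{224} = \left(-44017\right) \left(- \frac{1}{70324}\right) + \left(1 - 840\right) \frac{1}{224} = \frac{44017}{70324} - \frac{839}{224} = - \frac{12285507}{3938144}$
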